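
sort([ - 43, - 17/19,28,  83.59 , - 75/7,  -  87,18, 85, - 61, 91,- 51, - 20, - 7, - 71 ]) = [ - 87, - 71 ,-61, - 51,-43, - 20 ,-75/7, -7, - 17/19, 18, 28, 83.59, 85,91]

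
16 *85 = 1360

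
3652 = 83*44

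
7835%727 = 565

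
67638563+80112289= 147750852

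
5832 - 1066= 4766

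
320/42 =7+13/21 = 7.62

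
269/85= 269/85 = 3.16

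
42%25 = 17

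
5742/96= 957/16 = 59.81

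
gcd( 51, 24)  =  3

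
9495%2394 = 2313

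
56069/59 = 950 + 19/59 = 950.32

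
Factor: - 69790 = - 2^1*5^1*7^1*997^1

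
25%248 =25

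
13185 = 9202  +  3983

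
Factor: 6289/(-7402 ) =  - 2^(-1)*19^1*331^1*3701^(-1 )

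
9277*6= 55662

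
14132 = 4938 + 9194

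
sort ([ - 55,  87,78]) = [- 55 , 78,87] 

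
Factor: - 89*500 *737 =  - 2^2*5^3*11^1*67^1*89^1= - 32796500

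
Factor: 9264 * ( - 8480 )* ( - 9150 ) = 2^10*3^2 * 5^3*53^1 * 61^1 * 193^1 = 718812288000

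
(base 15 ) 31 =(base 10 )46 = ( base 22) 22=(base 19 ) 28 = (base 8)56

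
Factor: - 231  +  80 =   -  151^1 = - 151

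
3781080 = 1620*2334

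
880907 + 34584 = 915491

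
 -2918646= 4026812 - 6945458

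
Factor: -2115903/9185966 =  - 2^( - 1)*3^1*163^1*4327^1*4592983^( - 1)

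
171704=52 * 3302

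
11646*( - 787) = -9165402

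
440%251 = 189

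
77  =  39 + 38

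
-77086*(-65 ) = 5010590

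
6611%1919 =854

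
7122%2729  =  1664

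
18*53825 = 968850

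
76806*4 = 307224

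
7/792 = 7/792  =  0.01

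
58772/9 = 6530  +  2/9= 6530.22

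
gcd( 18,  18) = 18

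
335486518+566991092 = 902477610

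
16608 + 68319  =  84927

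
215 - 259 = -44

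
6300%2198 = 1904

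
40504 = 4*10126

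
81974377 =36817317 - -45157060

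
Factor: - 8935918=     -  2^1*71^1*62929^1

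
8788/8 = 1098  +  1/2 = 1098.50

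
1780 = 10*178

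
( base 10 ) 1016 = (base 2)1111111000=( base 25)1FG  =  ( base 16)3F8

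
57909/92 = 629 + 41/92 = 629.45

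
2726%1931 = 795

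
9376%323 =9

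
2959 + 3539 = 6498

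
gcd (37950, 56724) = 6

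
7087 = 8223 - 1136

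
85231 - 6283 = 78948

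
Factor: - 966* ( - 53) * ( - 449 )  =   - 2^1*3^1*7^1*23^1 * 53^1*449^1 = - 22987902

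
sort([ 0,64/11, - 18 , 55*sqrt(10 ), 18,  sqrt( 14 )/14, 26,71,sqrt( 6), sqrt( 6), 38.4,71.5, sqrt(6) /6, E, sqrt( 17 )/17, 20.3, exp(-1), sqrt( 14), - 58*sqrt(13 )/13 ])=[ - 18, - 58*sqrt (13 ) /13, 0, sqrt(17)/17,sqrt( 14) /14, exp( - 1),sqrt( 6 )/6, sqrt( 6), sqrt(6 ), E,sqrt(14), 64/11,18 , 20.3,26,38.4,71, 71.5  ,  55*sqrt( 10)]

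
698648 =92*7594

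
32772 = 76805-44033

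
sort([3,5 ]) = [3 , 5 ] 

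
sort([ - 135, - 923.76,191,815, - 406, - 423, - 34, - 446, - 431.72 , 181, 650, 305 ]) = [ - 923.76, - 446,  -  431.72, - 423,-406 , - 135,-34,181, 191,305,650, 815 ]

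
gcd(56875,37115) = 65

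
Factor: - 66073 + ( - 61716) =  - 127789= - 17^1*7517^1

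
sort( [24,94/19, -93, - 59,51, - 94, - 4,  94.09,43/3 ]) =[-94, - 93,  -  59,-4, 94/19  ,  43/3,24, 51  ,  94.09 ] 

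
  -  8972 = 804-9776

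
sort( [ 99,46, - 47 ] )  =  [ - 47, 46,  99] 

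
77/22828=77/22828 = 0.00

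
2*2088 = 4176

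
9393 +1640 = 11033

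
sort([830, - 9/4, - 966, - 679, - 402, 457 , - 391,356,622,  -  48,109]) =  [  -  966, - 679, - 402, - 391,-48, - 9/4,109,356,457, 622, 830 ]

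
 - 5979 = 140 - 6119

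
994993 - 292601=702392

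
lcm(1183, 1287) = 117117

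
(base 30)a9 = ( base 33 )9C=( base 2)100110101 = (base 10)309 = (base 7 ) 621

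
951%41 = 8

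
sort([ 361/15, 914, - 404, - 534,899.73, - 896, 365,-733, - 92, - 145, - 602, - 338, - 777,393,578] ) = [- 896, - 777, - 733, - 602 , - 534 , - 404, - 338, - 145,-92 , 361/15, 365, 393, 578, 899.73 , 914]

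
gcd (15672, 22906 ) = 2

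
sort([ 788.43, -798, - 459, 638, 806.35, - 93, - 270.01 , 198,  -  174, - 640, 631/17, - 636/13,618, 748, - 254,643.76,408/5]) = [ - 798, - 640,-459 , - 270.01, - 254, - 174,- 93, - 636/13,631/17,  408/5,198, 618,638,643.76,748, 788.43,806.35 ]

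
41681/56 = 41681/56 = 744.30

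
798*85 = 67830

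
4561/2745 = 4561/2745=1.66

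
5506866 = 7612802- 2105936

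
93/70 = 1+23/70 =1.33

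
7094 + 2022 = 9116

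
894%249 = 147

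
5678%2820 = 38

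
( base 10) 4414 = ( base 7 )15604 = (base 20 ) b0e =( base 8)10476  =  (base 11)3353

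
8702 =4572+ 4130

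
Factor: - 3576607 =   -  3576607^1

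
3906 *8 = 31248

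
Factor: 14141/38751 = 3^( - 1 )*79^1*179^1*12917^(  -  1) 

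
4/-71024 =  - 1 + 17755/17756 = - 0.00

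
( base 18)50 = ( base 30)30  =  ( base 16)5A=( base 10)90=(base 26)3C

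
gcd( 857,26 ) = 1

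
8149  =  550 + 7599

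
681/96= 7 + 3/32=7.09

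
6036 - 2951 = 3085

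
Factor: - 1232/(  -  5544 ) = 2^1  *3^( - 2 )  =  2/9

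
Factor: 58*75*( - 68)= - 2^3*3^1*5^2*17^1 * 29^1 = -  295800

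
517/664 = 517/664 = 0.78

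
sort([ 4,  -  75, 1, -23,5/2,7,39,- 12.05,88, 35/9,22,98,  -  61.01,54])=[-75,-61.01, - 23, - 12.05,1, 5/2,35/9 , 4,7,22,  39,  54,88,98]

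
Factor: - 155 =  - 5^1*31^1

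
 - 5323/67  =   - 80  +  37/67 = - 79.45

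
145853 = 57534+88319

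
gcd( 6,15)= 3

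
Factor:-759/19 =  - 3^1*11^1*19^(-1 )* 23^1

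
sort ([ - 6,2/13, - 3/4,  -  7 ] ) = [ - 7 , - 6, -3/4,2/13 ]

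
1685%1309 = 376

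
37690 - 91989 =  - 54299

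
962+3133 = 4095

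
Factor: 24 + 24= 48 = 2^4*3^1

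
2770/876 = 1385/438=3.16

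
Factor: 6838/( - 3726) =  - 3^ ( - 4 ) * 13^1 * 23^( - 1) *263^1 = - 3419/1863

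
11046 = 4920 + 6126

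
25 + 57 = 82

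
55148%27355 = 438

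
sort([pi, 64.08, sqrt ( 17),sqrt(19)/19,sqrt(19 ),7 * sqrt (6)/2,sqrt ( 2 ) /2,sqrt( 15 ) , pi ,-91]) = [ - 91, sqrt(19 )/19 , sqrt(2 )/2, pi,pi, sqrt(15 ),sqrt( 17 ) , sqrt( 19 ), 7*sqrt(6 )/2, 64.08]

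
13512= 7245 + 6267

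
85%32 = 21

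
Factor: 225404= 2^2*37^1*1523^1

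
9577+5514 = 15091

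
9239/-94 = -99 + 67/94 = - 98.29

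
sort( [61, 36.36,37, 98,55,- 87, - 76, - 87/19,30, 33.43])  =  [ - 87, - 76, - 87/19, 30, 33.43, 36.36 , 37,55,  61,98]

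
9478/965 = 9 + 793/965 = 9.82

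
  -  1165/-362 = 1165/362 = 3.22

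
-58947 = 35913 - 94860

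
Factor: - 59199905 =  - 5^1*1171^1*10111^1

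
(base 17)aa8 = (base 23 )5i9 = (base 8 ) 5774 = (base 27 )45H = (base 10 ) 3068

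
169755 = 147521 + 22234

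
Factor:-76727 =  - 7^1 * 97^1*113^1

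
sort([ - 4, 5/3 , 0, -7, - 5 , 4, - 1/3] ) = [-7, - 5, - 4, - 1/3 , 0, 5/3, 4]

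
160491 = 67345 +93146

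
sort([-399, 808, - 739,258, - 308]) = [ - 739,  -  399, - 308,258 , 808]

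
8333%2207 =1712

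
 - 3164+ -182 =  - 3346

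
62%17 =11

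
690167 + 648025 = 1338192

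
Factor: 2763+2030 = 4793 =4793^1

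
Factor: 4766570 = 2^1*5^1 *109^1*4373^1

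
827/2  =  413 + 1/2  =  413.50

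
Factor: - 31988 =- 2^2*11^1*727^1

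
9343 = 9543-200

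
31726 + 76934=108660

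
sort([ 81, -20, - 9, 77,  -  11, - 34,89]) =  [ - 34, - 20,  -  11, - 9, 77, 81, 89 ]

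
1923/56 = 34 + 19/56 = 34.34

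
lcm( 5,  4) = 20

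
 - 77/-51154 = 77/51154   =  0.00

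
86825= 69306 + 17519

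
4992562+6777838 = 11770400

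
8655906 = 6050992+2604914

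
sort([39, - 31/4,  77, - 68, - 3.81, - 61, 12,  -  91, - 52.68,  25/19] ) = [ - 91, - 68, - 61, - 52.68,  -  31/4, - 3.81,25/19, 12,39,77] 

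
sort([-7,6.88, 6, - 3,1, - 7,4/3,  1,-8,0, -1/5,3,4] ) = [-8, - 7 , - 7,  -  3,-1/5 , 0,  1,  1,4/3, 3,4, 6,6.88 ]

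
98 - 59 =39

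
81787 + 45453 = 127240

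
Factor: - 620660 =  -2^2*5^1*31033^1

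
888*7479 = 6641352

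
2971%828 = 487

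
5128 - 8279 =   -  3151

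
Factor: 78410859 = 3^1 * 26136953^1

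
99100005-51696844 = 47403161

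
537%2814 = 537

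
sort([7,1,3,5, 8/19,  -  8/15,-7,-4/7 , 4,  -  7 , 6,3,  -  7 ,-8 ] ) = [-8,  -  7, -7 , - 7,-4/7,  -  8/15,8/19,  1,3, 3,  4 , 5,6,7 ] 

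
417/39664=417/39664= 0.01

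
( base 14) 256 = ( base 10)468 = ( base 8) 724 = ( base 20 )138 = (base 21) 116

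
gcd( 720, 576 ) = 144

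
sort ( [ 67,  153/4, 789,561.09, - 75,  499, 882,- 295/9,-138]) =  [ - 138, - 75, - 295/9, 153/4 , 67, 499, 561.09, 789, 882] 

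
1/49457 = 1/49457  =  0.00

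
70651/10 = 7065 + 1/10 = 7065.10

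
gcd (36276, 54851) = 1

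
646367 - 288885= 357482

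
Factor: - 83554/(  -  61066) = 19^( - 1)*1607^( - 1 )*41777^1 = 41777/30533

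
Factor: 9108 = 2^2*3^2*11^1*23^1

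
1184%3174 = 1184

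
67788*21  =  1423548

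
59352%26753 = 5846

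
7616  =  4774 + 2842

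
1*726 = 726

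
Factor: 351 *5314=2^1*3^3*13^1*2657^1= 1865214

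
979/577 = 1 + 402/577 = 1.70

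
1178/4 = 294+ 1/2=294.50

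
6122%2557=1008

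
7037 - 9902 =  - 2865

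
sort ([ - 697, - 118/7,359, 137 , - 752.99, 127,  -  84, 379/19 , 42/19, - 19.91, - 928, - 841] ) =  [ -928,- 841, - 752.99,  -  697, - 84, - 19.91,-118/7,42/19,379/19  ,  127, 137, 359]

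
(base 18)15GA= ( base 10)7750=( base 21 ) HC1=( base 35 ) 6BF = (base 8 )17106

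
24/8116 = 6/2029 = 0.00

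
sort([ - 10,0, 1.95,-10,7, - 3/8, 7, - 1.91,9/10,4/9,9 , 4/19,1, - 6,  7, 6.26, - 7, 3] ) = [ - 10, - 10, - 7, - 6,-1.91, - 3/8,0, 4/19,  4/9 , 9/10, 1,1.95,3,6.26,7, 7,7,9]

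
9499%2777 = 1168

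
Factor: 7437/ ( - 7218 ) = - 2479/2406 =-2^(-1)*3^( - 1 )*37^1*67^1*401^( - 1 )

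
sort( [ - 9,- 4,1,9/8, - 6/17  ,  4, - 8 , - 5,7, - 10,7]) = [ - 10, - 9, - 8,-5, - 4, - 6/17,1 , 9/8 , 4, 7,7]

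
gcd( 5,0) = 5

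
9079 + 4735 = 13814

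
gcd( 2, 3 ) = 1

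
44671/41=1089 + 22/41 = 1089.54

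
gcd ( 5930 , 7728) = 2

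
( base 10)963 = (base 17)35B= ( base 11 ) 7a6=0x3C3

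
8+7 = 15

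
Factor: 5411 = 7^1 * 773^1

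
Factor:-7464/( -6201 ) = 2488/2067 = 2^3*3^ ( - 1 ) * 13^( - 1 )*53^( - 1 )*311^1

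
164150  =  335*490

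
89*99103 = 8820167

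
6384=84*76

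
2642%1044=554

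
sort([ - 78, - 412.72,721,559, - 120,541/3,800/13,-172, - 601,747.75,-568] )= [ - 601,  -  568, - 412.72, - 172, - 120,-78,800/13,541/3,559,721,747.75]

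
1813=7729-5916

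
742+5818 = 6560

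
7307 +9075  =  16382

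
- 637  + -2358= -2995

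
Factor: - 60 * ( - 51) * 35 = 2^2*3^2 * 5^2*7^1*17^1  =  107100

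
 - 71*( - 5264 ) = 373744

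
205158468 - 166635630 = 38522838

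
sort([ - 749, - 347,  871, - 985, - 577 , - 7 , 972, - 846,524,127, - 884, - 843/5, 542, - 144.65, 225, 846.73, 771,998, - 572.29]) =[ - 985,-884 , -846, - 749, - 577, - 572.29,-347, - 843/5 , - 144.65,- 7,127, 225,  524, 542,771,846.73,871, 972, 998]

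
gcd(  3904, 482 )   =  2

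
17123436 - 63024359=  -  45900923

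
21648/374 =57 + 15/17  =  57.88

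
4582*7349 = 33673118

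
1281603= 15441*83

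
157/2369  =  157/2369 = 0.07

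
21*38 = 798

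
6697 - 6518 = 179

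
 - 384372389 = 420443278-804815667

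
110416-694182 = -583766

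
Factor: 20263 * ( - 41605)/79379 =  - 843042115/79379 = - 5^1*23^1 * 53^1*157^1 * 881^1*79379^( - 1 ) 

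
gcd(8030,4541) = 1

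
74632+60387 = 135019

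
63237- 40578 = 22659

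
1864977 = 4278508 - 2413531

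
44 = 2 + 42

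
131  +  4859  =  4990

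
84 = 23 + 61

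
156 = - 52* (-3 )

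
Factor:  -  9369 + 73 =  - 9296 = -  2^4*7^1*83^1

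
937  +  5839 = 6776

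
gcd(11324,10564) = 76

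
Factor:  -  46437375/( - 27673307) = 3^1*5^3*241^( - 1 ) *114827^(-1 )*123833^1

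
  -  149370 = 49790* (  -  3)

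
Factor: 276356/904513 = 2^2*59^1 * 1171^1*904513^( - 1 )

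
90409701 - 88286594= 2123107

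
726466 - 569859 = 156607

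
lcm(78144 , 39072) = 78144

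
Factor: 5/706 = 2^ (-1)*5^1*353^ ( - 1 ) 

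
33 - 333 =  - 300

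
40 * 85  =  3400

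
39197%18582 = 2033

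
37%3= 1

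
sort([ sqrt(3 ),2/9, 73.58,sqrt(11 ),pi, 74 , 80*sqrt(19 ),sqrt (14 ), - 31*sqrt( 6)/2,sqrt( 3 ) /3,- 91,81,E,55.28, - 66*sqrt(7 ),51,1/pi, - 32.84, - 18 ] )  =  [  -  66*sqrt(7),-91, - 31*sqrt(6)/2, - 32.84 , - 18,2/9,1/pi , sqrt(3) /3,sqrt(3 ), E,pi, sqrt(11 ), sqrt(14),  51,55.28, 73.58,74,81,80*sqrt ( 19)]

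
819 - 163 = 656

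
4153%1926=301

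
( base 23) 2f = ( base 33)1s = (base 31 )1U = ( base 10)61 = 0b111101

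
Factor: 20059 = 13^1*1543^1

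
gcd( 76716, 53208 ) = 36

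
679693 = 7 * 97099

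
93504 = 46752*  2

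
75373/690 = 109 + 163/690 = 109.24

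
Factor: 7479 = 3^3*277^1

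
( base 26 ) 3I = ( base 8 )140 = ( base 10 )96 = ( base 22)48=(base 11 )88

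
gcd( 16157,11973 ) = 1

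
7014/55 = 7014/55 = 127.53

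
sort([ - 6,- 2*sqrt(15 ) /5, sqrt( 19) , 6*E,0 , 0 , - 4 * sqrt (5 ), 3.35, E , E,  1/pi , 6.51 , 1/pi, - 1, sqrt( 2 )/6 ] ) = [ - 4*sqrt(5),-6,  -  2*sqrt(15 ) /5,-1 , 0 , 0,sqrt( 2 ) /6, 1/pi,1/pi,E,E,3.35, sqrt( 19) , 6.51,  6 * E]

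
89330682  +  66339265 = 155669947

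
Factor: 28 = 2^2*7^1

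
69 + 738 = 807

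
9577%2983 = 628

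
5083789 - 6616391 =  - 1532602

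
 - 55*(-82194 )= 4520670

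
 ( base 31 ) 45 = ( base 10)129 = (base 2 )10000001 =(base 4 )2001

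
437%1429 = 437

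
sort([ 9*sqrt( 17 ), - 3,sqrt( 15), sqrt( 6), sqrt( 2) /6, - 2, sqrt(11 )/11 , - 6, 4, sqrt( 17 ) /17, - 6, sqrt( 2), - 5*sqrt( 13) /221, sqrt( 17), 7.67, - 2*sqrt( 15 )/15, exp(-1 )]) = [ - 6,  -  6,-3 , - 2,  -  2*sqrt(15)/15, - 5*sqrt (13) /221,sqrt(2) /6,sqrt( 17) /17,  sqrt( 11)/11, exp(-1),sqrt( 2), sqrt( 6), sqrt (15 ) , 4 , sqrt( 17 ), 7.67,9*sqrt( 17 ) ] 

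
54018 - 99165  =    -  45147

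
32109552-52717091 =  - 20607539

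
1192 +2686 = 3878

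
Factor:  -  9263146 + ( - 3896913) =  - 11^1*53^1*22573^1 = - 13160059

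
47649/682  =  69+ 591/682  =  69.87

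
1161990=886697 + 275293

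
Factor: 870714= 2^1 * 3^2*13^1*61^2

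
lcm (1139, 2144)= 36448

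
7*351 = 2457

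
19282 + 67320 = 86602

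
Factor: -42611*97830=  - 4168634130 = - 2^1*3^2*5^1*1087^1 * 42611^1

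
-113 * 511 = -57743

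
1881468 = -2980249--4861717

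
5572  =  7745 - 2173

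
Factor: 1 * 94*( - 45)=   -  2^1*3^2*5^1 * 47^1 = - 4230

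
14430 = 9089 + 5341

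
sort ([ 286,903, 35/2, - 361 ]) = [ - 361,  35/2 , 286, 903 ]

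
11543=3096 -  - 8447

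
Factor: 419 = 419^1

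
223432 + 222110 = 445542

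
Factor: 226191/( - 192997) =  - 32313/27571 = - 3^1*79^ ( - 1)*349^( - 1)*10771^1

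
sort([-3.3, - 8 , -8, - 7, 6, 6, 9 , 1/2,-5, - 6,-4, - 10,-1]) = [ - 10,- 8 , - 8, - 7,-6, - 5, - 4, - 3.3, - 1, 1/2, 6 , 6,9]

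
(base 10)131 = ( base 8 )203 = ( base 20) 6B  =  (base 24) 5b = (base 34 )3T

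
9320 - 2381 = 6939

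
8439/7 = 1205 + 4/7=1205.57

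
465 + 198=663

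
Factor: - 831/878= - 2^(- 1 )*3^1*277^1*439^(-1 ) 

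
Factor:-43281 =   -  3^3*7^1*229^1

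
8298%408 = 138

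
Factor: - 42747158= -2^1*47^1  *  83^1*5479^1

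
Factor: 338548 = 2^2*7^1*107^1*113^1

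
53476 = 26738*2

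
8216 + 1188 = 9404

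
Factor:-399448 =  - 2^3 * 7^2*1019^1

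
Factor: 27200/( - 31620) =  - 2^4*3^( - 1 )*5^1* 31^ (-1 ) = - 80/93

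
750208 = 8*93776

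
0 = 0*79876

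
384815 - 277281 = 107534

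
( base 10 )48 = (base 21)26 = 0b110000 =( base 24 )20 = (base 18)2c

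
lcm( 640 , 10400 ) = 41600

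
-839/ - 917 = 839/917 = 0.91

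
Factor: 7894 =2^1 * 3947^1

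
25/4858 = 25/4858 = 0.01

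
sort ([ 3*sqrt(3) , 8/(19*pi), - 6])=[ - 6, 8/(19* pi )  ,  3 * sqrt( 3) ] 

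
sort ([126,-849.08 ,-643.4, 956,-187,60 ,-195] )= [-849.08, - 643.4,-195, -187, 60, 126,956 ] 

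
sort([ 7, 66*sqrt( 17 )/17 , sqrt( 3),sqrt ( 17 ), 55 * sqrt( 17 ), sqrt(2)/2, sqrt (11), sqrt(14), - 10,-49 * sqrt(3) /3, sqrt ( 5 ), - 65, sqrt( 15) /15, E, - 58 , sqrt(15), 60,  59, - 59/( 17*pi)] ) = [ -65, - 58, - 49*sqrt(3) /3, -10, -59/(17*pi ), sqrt( 15) /15, sqrt ( 2 ) /2, sqrt(3 ), sqrt(5 ), E,  sqrt ( 11), sqrt(14) , sqrt(15), sqrt(17) , 7, 66*sqrt( 17) /17, 59,60, 55 * sqrt(17 )]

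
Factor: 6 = 2^1 * 3^1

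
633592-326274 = 307318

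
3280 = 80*41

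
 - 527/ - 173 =3 + 8/173  =  3.05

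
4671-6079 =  -1408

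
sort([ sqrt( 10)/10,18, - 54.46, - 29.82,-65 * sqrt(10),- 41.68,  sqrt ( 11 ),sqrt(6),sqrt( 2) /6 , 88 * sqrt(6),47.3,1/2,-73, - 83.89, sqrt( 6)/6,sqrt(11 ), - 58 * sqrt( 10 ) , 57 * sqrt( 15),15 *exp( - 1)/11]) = [ -65*sqrt( 10), - 58 * sqrt( 10), - 83.89, - 73, - 54.46, - 41.68, - 29.82,sqrt(2)/6, sqrt( 10 )/10,sqrt( 6 )/6, 1/2,15 * exp( - 1) /11, sqrt( 6 ), sqrt( 11 ), sqrt( 11 ),  18,47.3, 88*sqrt(6 ),57 * sqrt(15)]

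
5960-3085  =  2875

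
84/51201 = 28/17067 = 0.00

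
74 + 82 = 156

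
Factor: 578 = 2^1*17^2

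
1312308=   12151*108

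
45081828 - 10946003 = 34135825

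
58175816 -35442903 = 22732913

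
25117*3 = 75351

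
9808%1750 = 1058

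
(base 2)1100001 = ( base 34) 2T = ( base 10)97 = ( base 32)31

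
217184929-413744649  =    -  196559720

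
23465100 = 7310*3210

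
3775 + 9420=13195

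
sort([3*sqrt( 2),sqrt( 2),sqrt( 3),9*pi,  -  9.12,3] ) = [ - 9.12,sqrt(2), sqrt(3),3, 3*sqrt( 2), 9*pi ] 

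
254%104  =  46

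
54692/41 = 54692/41 = 1333.95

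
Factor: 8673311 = 367^1*23633^1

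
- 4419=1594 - 6013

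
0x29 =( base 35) 16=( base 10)41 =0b101001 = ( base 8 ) 51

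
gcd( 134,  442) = 2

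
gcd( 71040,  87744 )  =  192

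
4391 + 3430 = 7821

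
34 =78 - 44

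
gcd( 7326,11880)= 198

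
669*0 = 0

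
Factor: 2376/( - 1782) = - 2^2 * 3^ ( - 1) = - 4/3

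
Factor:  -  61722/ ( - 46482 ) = 3^4*61^(-1) = 81/61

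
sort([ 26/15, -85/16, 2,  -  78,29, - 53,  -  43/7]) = [ - 78, - 53, - 43/7, - 85/16, 26/15 , 2, 29]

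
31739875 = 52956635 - 21216760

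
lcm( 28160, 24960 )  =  1098240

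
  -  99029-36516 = -135545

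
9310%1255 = 525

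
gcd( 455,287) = 7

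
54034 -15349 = 38685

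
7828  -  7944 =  - 116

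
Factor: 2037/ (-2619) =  - 7/9 = -  3^( - 2)*7^1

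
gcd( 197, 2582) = 1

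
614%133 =82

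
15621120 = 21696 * 720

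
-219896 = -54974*4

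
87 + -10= 77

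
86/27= 86/27 = 3.19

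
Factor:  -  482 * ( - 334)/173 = 2^2*167^1 * 173^ (-1 ) * 241^1 = 160988/173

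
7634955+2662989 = 10297944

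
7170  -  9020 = -1850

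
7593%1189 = 459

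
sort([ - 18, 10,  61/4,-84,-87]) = [ - 87 ,  -  84, - 18,10,61/4]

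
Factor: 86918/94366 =43459/47183 = 13^1*29^( - 1 )*  1627^( - 1)*3343^1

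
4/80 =1/20 =0.05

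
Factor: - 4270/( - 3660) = 7/6 = 2^( - 1)*3^(- 1 )*7^1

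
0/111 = 0 = 0.00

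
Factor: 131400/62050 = 2^2*3^2*17^(-1)  =  36/17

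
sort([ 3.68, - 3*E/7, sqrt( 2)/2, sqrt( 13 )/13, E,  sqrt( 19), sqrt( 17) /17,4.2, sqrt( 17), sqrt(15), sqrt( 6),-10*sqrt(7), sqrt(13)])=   [ - 10*sqrt( 7), - 3* E/7 , sqrt( 17) /17,  sqrt(13 )/13, sqrt( 2) /2,  sqrt(6) , E, sqrt(13 ),  3.68, sqrt ( 15) , sqrt( 17), 4.2, sqrt(19 )] 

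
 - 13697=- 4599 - 9098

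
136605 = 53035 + 83570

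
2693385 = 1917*1405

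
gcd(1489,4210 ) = 1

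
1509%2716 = 1509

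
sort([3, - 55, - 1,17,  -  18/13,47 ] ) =[-55,-18/13, - 1, 3, 17,47] 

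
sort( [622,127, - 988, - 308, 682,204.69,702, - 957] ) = [ - 988,-957, - 308, 127, 204.69, 622,682,702]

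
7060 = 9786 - 2726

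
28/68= 7/17 = 0.41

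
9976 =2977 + 6999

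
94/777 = 94/777 = 0.12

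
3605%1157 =134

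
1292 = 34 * 38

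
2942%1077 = 788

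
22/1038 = 11/519= 0.02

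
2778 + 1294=4072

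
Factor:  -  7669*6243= - 3^1 * 2081^1*7669^1 = -47877567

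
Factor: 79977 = 3^1*53^1*503^1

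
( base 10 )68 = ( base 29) 2a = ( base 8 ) 104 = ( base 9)75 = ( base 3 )2112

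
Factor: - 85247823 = - 3^1*2557^1 * 11113^1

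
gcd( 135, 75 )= 15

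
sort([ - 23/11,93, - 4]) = [-4, - 23/11, 93] 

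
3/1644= 1/548= 0.00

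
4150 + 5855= 10005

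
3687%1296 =1095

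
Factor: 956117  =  37^1*25841^1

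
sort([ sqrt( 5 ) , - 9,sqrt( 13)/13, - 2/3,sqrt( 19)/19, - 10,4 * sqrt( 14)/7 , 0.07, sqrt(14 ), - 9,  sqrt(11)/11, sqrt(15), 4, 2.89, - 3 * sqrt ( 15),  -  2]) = [ - 3*sqrt( 15 ), - 10, - 9, - 9,-2,  -  2/3,0.07,sqrt( 19)/19, sqrt( 13 )/13, sqrt( 11 ) /11,4*sqrt( 14 )/7,sqrt(5),2.89, sqrt( 14),sqrt(15),4]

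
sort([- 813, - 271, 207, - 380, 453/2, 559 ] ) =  [ - 813,-380,-271,207,453/2, 559]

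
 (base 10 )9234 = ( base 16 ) 2412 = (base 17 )1EG3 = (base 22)j1g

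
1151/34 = 1151/34 = 33.85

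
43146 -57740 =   -  14594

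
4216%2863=1353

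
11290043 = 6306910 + 4983133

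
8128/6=4064/3 = 1354.67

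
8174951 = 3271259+4903692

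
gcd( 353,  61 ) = 1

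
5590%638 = 486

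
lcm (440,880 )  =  880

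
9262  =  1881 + 7381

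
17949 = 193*93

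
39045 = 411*95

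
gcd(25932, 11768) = 4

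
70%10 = 0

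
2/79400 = 1/39700= 0.00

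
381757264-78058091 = 303699173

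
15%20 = 15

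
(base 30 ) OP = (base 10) 745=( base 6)3241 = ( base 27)10G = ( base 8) 1351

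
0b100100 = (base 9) 40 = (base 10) 36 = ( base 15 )26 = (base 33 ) 13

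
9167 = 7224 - -1943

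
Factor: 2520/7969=2^3 * 3^2*5^1*7^1* 13^( - 1)*613^(- 1 ) 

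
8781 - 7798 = 983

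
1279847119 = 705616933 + 574230186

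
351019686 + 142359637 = 493379323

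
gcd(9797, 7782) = 1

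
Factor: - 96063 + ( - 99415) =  - 2^1 * 43^1*2273^1 = - 195478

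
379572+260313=639885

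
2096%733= 630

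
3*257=771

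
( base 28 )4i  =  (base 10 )130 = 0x82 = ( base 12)AA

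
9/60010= 9/60010=0.00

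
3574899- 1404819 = 2170080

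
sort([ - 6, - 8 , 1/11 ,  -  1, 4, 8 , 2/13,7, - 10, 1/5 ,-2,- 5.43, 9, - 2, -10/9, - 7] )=[ - 10, - 8, - 7, - 6,-5.43,-2 ,-2,  -  10/9,-1, 1/11,2/13 , 1/5,4,7,8 , 9 ] 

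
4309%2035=239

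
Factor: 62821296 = 2^4*3^2*19^1*22961^1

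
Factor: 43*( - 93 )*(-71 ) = 283929 = 3^1*31^1*43^1  *71^1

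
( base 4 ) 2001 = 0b10000001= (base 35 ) 3O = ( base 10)129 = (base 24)59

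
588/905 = 588/905 = 0.65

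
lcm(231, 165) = 1155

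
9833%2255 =813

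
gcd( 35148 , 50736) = 12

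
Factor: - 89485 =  - 5^1*11^1 *1627^1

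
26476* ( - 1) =-26476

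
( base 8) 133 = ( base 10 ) 91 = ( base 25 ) 3g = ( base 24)3J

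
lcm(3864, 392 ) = 27048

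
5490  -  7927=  - 2437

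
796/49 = 796/49=16.24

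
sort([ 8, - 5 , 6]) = [ - 5, 6, 8 ]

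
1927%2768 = 1927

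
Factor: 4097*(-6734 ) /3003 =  - 303178/33 = - 2^1*3^(  -  1)*11^ ( - 1) * 17^1*37^1*241^1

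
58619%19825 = 18969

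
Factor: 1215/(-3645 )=  -  1/3 = - 3^(- 1)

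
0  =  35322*0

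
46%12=10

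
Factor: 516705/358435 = 3^1*7^( - 1) * 11^( - 1 )*37^1= 111/77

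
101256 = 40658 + 60598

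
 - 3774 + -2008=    - 5782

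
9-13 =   -  4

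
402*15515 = 6237030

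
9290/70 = 929/7 = 132.71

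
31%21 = 10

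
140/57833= 140/57833 = 0.00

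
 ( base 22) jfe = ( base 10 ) 9540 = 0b10010101000100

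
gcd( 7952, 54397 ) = 7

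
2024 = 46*44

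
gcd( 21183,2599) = 23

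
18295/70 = 261  +  5/14 = 261.36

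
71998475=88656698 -16658223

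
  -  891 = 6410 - 7301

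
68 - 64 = 4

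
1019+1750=2769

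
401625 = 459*875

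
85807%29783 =26241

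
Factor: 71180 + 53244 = 2^3*103^1*151^1 = 124424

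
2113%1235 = 878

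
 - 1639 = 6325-7964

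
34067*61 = 2078087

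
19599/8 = 19599/8 = 2449.88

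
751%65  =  36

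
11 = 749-738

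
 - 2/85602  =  -1/42801=   - 0.00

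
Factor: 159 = 3^1*  53^1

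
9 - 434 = - 425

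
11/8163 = 11/8163 = 0.00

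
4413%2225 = 2188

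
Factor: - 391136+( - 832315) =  - 3^3 *113^1*401^1 = - 1223451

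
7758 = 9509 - 1751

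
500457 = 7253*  69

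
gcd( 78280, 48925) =9785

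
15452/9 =1716 + 8/9 = 1716.89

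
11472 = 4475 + 6997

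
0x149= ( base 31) AJ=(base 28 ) BL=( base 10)329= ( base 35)9e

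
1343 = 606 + 737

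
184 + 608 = 792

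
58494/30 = 9749/5 = 1949.80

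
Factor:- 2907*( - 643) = 1869201 = 3^2*  17^1*19^1*643^1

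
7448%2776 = 1896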